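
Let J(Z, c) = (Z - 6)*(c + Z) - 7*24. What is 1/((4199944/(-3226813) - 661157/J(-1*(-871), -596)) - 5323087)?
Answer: -767036037791/4083002693082871866 ≈ -1.8786e-7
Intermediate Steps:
J(Z, c) = -168 + (-6 + Z)*(Z + c) (J(Z, c) = (-6 + Z)*(Z + c) - 168 = -168 + (-6 + Z)*(Z + c))
1/((4199944/(-3226813) - 661157/J(-1*(-871), -596)) - 5323087) = 1/((4199944/(-3226813) - 661157/(-168 + (-1*(-871))² - (-6)*(-871) - 6*(-596) - 1*(-871)*(-596))) - 5323087) = 1/((4199944*(-1/3226813) - 661157/(-168 + 871² - 6*871 + 3576 + 871*(-596))) - 5323087) = 1/((-4199944/3226813 - 661157/(-168 + 758641 - 5226 + 3576 - 519116)) - 5323087) = 1/((-4199944/3226813 - 661157/237707) - 5323087) = 1/(-3131786091049/767036037791 - 5323087) = 1/(-4083002693082871866/767036037791) = -767036037791/4083002693082871866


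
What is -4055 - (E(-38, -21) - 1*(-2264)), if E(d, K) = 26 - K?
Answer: -6366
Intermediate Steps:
-4055 - (E(-38, -21) - 1*(-2264)) = -4055 - ((26 - 1*(-21)) - 1*(-2264)) = -4055 - ((26 + 21) + 2264) = -4055 - (47 + 2264) = -4055 - 1*2311 = -4055 - 2311 = -6366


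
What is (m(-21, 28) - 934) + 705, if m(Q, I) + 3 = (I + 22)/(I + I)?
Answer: -6471/28 ≈ -231.11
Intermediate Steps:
m(Q, I) = -3 + (22 + I)/(2*I) (m(Q, I) = -3 + (I + 22)/(I + I) = -3 + (22 + I)/((2*I)) = -3 + (22 + I)*(1/(2*I)) = -3 + (22 + I)/(2*I))
(m(-21, 28) - 934) + 705 = ((-5/2 + 11/28) - 934) + 705 = (-59/28 - 934) + 705 = -26211/28 + 705 = -6471/28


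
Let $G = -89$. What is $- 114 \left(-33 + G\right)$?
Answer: $13908$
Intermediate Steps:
$- 114 \left(-33 + G\right) = - 114 \left(-33 - 89\right) = \left(-114\right) \left(-122\right) = 13908$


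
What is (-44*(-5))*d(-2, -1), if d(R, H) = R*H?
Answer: 440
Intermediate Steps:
d(R, H) = H*R
(-44*(-5))*d(-2, -1) = (-44*(-5))*(-1*(-2)) = 220*2 = 440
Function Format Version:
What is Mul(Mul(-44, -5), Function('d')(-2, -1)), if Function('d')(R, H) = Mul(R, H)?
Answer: 440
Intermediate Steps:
Function('d')(R, H) = Mul(H, R)
Mul(Mul(-44, -5), Function('d')(-2, -1)) = Mul(Mul(-44, -5), Mul(-1, -2)) = Mul(220, 2) = 440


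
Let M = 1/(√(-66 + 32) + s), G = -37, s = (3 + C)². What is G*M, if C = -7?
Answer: -296/145 + 37*I*√34/290 ≈ -2.0414 + 0.74395*I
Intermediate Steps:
s = 16 (s = (3 - 7)² = (-4)² = 16)
M = 1/(16 + I*√34) (M = 1/(√(-66 + 32) + 16) = 1/(√(-34) + 16) = 1/(I*√34 + 16) = 1/(16 + I*√34) ≈ 0.055172 - 0.020107*I)
G*M = -37*(8/145 - I*√34/290) = -296/145 + 37*I*√34/290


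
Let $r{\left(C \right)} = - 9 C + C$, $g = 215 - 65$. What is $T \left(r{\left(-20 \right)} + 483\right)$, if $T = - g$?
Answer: $-96450$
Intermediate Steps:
$g = 150$ ($g = 215 - 65 = 150$)
$T = -150$ ($T = \left(-1\right) 150 = -150$)
$r{\left(C \right)} = - 8 C$
$T \left(r{\left(-20 \right)} + 483\right) = - 150 \left(\left(-8\right) \left(-20\right) + 483\right) = - 150 \left(160 + 483\right) = \left(-150\right) 643 = -96450$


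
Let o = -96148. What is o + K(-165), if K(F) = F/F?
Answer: -96147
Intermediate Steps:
K(F) = 1
o + K(-165) = -96148 + 1 = -96147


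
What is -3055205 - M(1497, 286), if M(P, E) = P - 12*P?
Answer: -3038738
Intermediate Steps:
M(P, E) = -11*P
-3055205 - M(1497, 286) = -3055205 - (-11)*1497 = -3055205 - 1*(-16467) = -3055205 + 16467 = -3038738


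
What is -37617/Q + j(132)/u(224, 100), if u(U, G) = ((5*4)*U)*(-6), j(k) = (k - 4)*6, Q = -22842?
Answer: 431251/266490 ≈ 1.6183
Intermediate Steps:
j(k) = -24 + 6*k (j(k) = (-4 + k)*6 = -24 + 6*k)
u(U, G) = -120*U (u(U, G) = (20*U)*(-6) = -120*U)
-37617/Q + j(132)/u(224, 100) = -37617/(-22842) + (-24 + 6*132)/((-120*224)) = -37617*(-1/22842) + (-24 + 792)/(-26880) = 12539/7614 + 768*(-1/26880) = 12539/7614 - 1/35 = 431251/266490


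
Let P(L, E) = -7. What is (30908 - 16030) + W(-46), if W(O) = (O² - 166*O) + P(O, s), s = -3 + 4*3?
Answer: 24623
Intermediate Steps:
s = 9 (s = -3 + 12 = 9)
W(O) = -7 + O² - 166*O (W(O) = (O² - 166*O) - 7 = -7 + O² - 166*O)
(30908 - 16030) + W(-46) = (30908 - 16030) + (-7 + (-46)² - 166*(-46)) = 14878 + (-7 + 2116 + 7636) = 14878 + 9745 = 24623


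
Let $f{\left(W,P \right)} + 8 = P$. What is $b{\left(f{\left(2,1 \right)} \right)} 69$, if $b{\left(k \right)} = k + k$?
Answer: $-966$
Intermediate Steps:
$f{\left(W,P \right)} = -8 + P$
$b{\left(k \right)} = 2 k$
$b{\left(f{\left(2,1 \right)} \right)} 69 = 2 \left(-8 + 1\right) 69 = 2 \left(-7\right) 69 = \left(-14\right) 69 = -966$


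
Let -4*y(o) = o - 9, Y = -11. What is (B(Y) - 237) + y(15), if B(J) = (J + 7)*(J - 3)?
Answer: -365/2 ≈ -182.50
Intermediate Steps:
B(J) = (-3 + J)*(7 + J) (B(J) = (7 + J)*(-3 + J) = (-3 + J)*(7 + J))
y(o) = 9/4 - o/4 (y(o) = -(o - 9)/4 = -(-9 + o)/4 = 9/4 - o/4)
(B(Y) - 237) + y(15) = ((-21 + (-11)**2 + 4*(-11)) - 237) + (9/4 - 1/4*15) = ((-21 + 121 - 44) - 237) + (9/4 - 15/4) = (56 - 237) - 3/2 = -181 - 3/2 = -365/2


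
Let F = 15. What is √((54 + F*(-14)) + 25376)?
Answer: 2*√6305 ≈ 158.81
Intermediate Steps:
√((54 + F*(-14)) + 25376) = √((54 + 15*(-14)) + 25376) = √((54 - 210) + 25376) = √(-156 + 25376) = √25220 = 2*√6305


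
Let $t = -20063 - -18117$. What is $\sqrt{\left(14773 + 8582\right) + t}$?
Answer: $\sqrt{21409} \approx 146.32$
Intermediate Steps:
$t = -1946$ ($t = -20063 + 18117 = -1946$)
$\sqrt{\left(14773 + 8582\right) + t} = \sqrt{\left(14773 + 8582\right) - 1946} = \sqrt{23355 - 1946} = \sqrt{21409}$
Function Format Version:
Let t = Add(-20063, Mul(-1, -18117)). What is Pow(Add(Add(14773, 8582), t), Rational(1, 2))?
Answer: Pow(21409, Rational(1, 2)) ≈ 146.32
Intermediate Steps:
t = -1946 (t = Add(-20063, 18117) = -1946)
Pow(Add(Add(14773, 8582), t), Rational(1, 2)) = Pow(Add(Add(14773, 8582), -1946), Rational(1, 2)) = Pow(Add(23355, -1946), Rational(1, 2)) = Pow(21409, Rational(1, 2))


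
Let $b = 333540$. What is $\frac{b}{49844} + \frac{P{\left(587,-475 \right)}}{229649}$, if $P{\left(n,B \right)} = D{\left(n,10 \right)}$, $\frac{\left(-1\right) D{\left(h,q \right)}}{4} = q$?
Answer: $\frac{1126399025}{168332717} \approx 6.6915$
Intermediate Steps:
$D{\left(h,q \right)} = - 4 q$
$P{\left(n,B \right)} = -40$ ($P{\left(n,B \right)} = \left(-4\right) 10 = -40$)
$\frac{b}{49844} + \frac{P{\left(587,-475 \right)}}{229649} = \frac{333540}{49844} - \frac{40}{229649} = 333540 \cdot \frac{1}{49844} - \frac{40}{229649} = \frac{4905}{733} - \frac{40}{229649} = \frac{1126399025}{168332717}$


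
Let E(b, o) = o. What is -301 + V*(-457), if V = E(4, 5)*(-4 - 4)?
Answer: 17979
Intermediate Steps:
V = -40 (V = 5*(-4 - 4) = 5*(-8) = -40)
-301 + V*(-457) = -301 - 40*(-457) = -301 + 18280 = 17979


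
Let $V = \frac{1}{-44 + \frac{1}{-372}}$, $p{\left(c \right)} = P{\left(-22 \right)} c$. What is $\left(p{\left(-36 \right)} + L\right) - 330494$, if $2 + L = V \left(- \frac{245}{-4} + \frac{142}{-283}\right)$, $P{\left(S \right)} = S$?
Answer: $- \frac{1527336106939}{4632427} \approx -3.2971 \cdot 10^{5}$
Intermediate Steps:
$p{\left(c \right)} = - 22 c$
$V = - \frac{372}{16369}$ ($V = \frac{1}{-44 - \frac{1}{372}} = \frac{1}{- \frac{16369}{372}} = - \frac{372}{16369} \approx -0.022726$)
$L = - \frac{15660185}{4632427}$ ($L = -2 - \frac{372 \left(- \frac{245}{-4} + \frac{142}{-283}\right)}{16369} = -2 - \frac{372 \left(\left(-245\right) \left(- \frac{1}{4}\right) + 142 \left(- \frac{1}{283}\right)\right)}{16369} = -2 - \frac{372 \left(\frac{245}{4} - \frac{142}{283}\right)}{16369} = -2 - \frac{6395331}{4632427} = - \frac{15660185}{4632427} \approx -3.3806$)
$\left(p{\left(-36 \right)} + L\right) - 330494 = \left(\left(-22\right) \left(-36\right) - \frac{15660185}{4632427}\right) - 330494 = \left(792 - \frac{15660185}{4632427}\right) - 330494 = \frac{3653221999}{4632427} - 330494 = - \frac{1527336106939}{4632427}$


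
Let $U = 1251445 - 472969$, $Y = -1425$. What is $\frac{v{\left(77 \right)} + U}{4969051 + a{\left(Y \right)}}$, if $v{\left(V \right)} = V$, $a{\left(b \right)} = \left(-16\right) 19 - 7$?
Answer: $\frac{778553}{4968740} \approx 0.15669$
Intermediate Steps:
$a{\left(b \right)} = -311$ ($a{\left(b \right)} = -304 - 7 = -311$)
$U = 778476$
$\frac{v{\left(77 \right)} + U}{4969051 + a{\left(Y \right)}} = \frac{77 + 778476}{4969051 - 311} = \frac{778553}{4968740}$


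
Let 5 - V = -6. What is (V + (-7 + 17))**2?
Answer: 441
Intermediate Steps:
V = 11 (V = 5 - 1*(-6) = 5 + 6 = 11)
(V + (-7 + 17))**2 = (11 + (-7 + 17))**2 = (11 + 10)**2 = 21**2 = 441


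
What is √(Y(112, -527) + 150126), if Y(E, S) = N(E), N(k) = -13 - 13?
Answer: 10*√1501 ≈ 387.43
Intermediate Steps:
N(k) = -26
Y(E, S) = -26
√(Y(112, -527) + 150126) = √(-26 + 150126) = √150100 = 10*√1501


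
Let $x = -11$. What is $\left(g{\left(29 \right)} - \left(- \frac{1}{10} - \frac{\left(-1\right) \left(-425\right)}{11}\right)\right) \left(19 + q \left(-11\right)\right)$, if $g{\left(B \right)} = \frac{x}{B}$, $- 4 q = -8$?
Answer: $- \frac{367077}{3190} \approx -115.07$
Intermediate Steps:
$q = 2$ ($q = \left(- \frac{1}{4}\right) \left(-8\right) = 2$)
$g{\left(B \right)} = - \frac{11}{B}$
$\left(g{\left(29 \right)} - \left(- \frac{1}{10} - \frac{\left(-1\right) \left(-425\right)}{11}\right)\right) \left(19 + q \left(-11\right)\right) = \left(- \frac{11}{29} - \left(- \frac{1}{10} - \frac{\left(-1\right) \left(-425\right)}{11}\right)\right) \left(19 + 2 \left(-11\right)\right) = \left(\left(-11\right) \frac{1}{29} + \left(425 \cdot \frac{1}{11} - - \frac{1}{10}\right)\right) \left(19 - 22\right) = \left(- \frac{11}{29} + \left(\frac{425}{11} + \frac{1}{10}\right)\right) \left(-3\right) = \left(- \frac{11}{29} + \frac{4261}{110}\right) \left(-3\right) = \frac{122359}{3190} \left(-3\right) = - \frac{367077}{3190}$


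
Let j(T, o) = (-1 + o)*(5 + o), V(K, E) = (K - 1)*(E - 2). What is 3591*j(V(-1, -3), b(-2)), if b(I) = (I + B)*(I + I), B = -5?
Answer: 3199581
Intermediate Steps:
V(K, E) = (-1 + K)*(-2 + E)
b(I) = 2*I*(-5 + I) (b(I) = (I - 5)*(I + I) = (-5 + I)*(2*I) = 2*I*(-5 + I))
3591*j(V(-1, -3), b(-2)) = 3591*(-5 + (2*(-2)*(-5 - 2))² + 4*(2*(-2)*(-5 - 2))) = 3591*(-5 + (2*(-2)*(-7))² + 4*(2*(-2)*(-7))) = 3591*(-5 + 28² + 4*28) = 3591*(-5 + 784 + 112) = 3591*891 = 3199581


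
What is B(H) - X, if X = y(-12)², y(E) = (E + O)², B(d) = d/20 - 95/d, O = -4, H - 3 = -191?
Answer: -61612201/940 ≈ -65545.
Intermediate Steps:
H = -188 (H = 3 - 191 = -188)
B(d) = -95/d + d/20 (B(d) = d*(1/20) - 95/d = d/20 - 95/d = -95/d + d/20)
y(E) = (-4 + E)² (y(E) = (E - 4)² = (-4 + E)²)
X = 65536 (X = ((-4 - 12)²)² = ((-16)²)² = 256² = 65536)
B(H) - X = (-95/(-188) + (1/20)*(-188)) - 1*65536 = (-95*(-1/188) - 47/5) - 65536 = (95/188 - 47/5) - 65536 = -8361/940 - 65536 = -61612201/940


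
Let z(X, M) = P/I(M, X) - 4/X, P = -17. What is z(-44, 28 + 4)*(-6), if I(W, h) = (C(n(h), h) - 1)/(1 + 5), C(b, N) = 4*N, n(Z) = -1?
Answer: -2598/649 ≈ -4.0031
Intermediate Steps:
I(W, h) = -1/6 + 2*h/3 (I(W, h) = (4*h - 1)/(1 + 5) = (-1 + 4*h)/6 = (-1 + 4*h)*(1/6) = -1/6 + 2*h/3)
z(X, M) = -17/(-1/6 + 2*X/3) - 4/X
z(-44, 28 + 4)*(-6) = (2*(2 - 59*(-44))/(-44*(-1 + 4*(-44))))*(-6) = (2*(-1/44)*(2 + 2596)/(-1 - 176))*(-6) = (2*(-1/44)*2598/(-177))*(-6) = (2*(-1/44)*(-1/177)*2598)*(-6) = (433/649)*(-6) = -2598/649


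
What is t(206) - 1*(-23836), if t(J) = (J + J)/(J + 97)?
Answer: 7222720/303 ≈ 23837.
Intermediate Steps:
t(J) = 2*J/(97 + J) (t(J) = (2*J)/(97 + J) = 2*J/(97 + J))
t(206) - 1*(-23836) = 2*206/(97 + 206) - 1*(-23836) = 2*206/303 + 23836 = 2*206*(1/303) + 23836 = 412/303 + 23836 = 7222720/303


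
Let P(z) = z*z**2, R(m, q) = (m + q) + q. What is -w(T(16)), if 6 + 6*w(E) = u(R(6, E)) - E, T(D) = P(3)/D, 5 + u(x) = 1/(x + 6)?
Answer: 24841/11808 ≈ 2.1037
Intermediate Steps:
R(m, q) = m + 2*q
u(x) = -5 + 1/(6 + x) (u(x) = -5 + 1/(x + 6) = -5 + 1/(6 + x))
P(z) = z**3
T(D) = 27/D (T(D) = 3**3/D = 27/D)
w(E) = -1 - E/6 + (-59 - 10*E)/(6*(12 + 2*E)) (w(E) = -1 + ((-29 - 5*(6 + 2*E))/(6 + (6 + 2*E)) - E)/6 = -1 + ((-29 + (-30 - 10*E))/(12 + 2*E) - E)/6 = -1 + ((-59 - 10*E)/(12 + 2*E) - E)/6 = -1 + (-E + (-59 - 10*E)/(12 + 2*E))/6 = -1 + (-E/6 + (-59 - 10*E)/(6*(12 + 2*E))) = -1 - E/6 + (-59 - 10*E)/(6*(12 + 2*E)))
-w(T(16)) = -(-131 - 918/16 - 2*(27/16)**2)/(12*(6 + 27/16)) = -(-131 - 918/16 - 2*(27*(1/16))**2)/(12*(6 + 27*(1/16))) = -(-131 - 34*27/16 - 2*(27/16)**2)/(12*(6 + 27/16)) = -(-131 - 459/8 - 2*729/256)/(12*123/16) = -16*(-131 - 459/8 - 729/128)/(12*123) = -16*(-24841)/(12*123*128) = -1*(-24841/11808) = 24841/11808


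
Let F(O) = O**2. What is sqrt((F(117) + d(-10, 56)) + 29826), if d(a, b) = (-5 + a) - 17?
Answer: sqrt(43483) ≈ 208.53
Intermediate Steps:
d(a, b) = -22 + a
sqrt((F(117) + d(-10, 56)) + 29826) = sqrt((117**2 + (-22 - 10)) + 29826) = sqrt((13689 - 32) + 29826) = sqrt(13657 + 29826) = sqrt(43483)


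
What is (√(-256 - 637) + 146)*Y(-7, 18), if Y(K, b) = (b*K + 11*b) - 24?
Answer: 7008 + 48*I*√893 ≈ 7008.0 + 1434.4*I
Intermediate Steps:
Y(K, b) = -24 + 11*b + K*b (Y(K, b) = (K*b + 11*b) - 24 = (11*b + K*b) - 24 = -24 + 11*b + K*b)
(√(-256 - 637) + 146)*Y(-7, 18) = (√(-256 - 637) + 146)*(-24 + 11*18 - 7*18) = (√(-893) + 146)*(-24 + 198 - 126) = (I*√893 + 146)*48 = (146 + I*√893)*48 = 7008 + 48*I*√893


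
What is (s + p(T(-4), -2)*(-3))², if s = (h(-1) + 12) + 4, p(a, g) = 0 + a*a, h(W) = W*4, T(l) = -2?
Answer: 0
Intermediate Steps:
h(W) = 4*W
p(a, g) = a² (p(a, g) = 0 + a² = a²)
s = 12 (s = (4*(-1) + 12) + 4 = (-4 + 12) + 4 = 8 + 4 = 12)
(s + p(T(-4), -2)*(-3))² = (12 + (-2)²*(-3))² = (12 + 4*(-3))² = (12 - 12)² = 0² = 0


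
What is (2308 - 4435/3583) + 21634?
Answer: 85779751/3583 ≈ 23941.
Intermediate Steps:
(2308 - 4435/3583) + 21634 = 8265129/3583 + 21634 = 85779751/3583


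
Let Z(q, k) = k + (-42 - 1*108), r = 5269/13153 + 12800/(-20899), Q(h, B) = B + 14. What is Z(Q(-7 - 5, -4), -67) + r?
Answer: -59708188268/274884547 ≈ -217.21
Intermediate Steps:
Q(h, B) = 14 + B
r = -58241569/274884547 (r = 5269*(1/13153) + 12800*(-1/20899) = 5269/13153 - 12800/20899 = -58241569/274884547 ≈ -0.21188)
Z(q, k) = -150 + k (Z(q, k) = k + (-42 - 108) = k - 150 = -150 + k)
Z(Q(-7 - 5, -4), -67) + r = (-150 - 67) - 58241569/274884547 = -217 - 58241569/274884547 = -59708188268/274884547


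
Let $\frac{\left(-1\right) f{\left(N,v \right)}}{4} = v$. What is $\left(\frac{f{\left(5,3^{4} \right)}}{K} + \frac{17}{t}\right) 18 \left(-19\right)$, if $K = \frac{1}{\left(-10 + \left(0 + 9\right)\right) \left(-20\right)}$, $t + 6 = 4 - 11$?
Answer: $\frac{28815894}{13} \approx 2.2166 \cdot 10^{6}$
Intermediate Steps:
$f{\left(N,v \right)} = - 4 v$
$t = -13$ ($t = -6 + \left(4 - 11\right) = -6 - 7 = -13$)
$K = \frac{1}{20}$ ($K = \frac{1}{-10 + 9} \left(- \frac{1}{20}\right) = \frac{1}{-1} \left(- \frac{1}{20}\right) = \left(-1\right) \left(- \frac{1}{20}\right) = \frac{1}{20} \approx 0.05$)
$\left(\frac{f{\left(5,3^{4} \right)}}{K} + \frac{17}{t}\right) 18 \left(-19\right) = \left(- 4 \cdot 3^{4} \frac{1}{\frac{1}{20}} + \frac{17}{-13}\right) 18 \left(-19\right) = \left(\left(-4\right) 81 \cdot 20 + 17 \left(- \frac{1}{13}\right)\right) 18 \left(-19\right) = \left(\left(-324\right) 20 - \frac{17}{13}\right) 18 \left(-19\right) = \left(-6480 - \frac{17}{13}\right) 18 \left(-19\right) = \left(- \frac{84257}{13}\right) 18 \left(-19\right) = \left(- \frac{1516626}{13}\right) \left(-19\right) = \frac{28815894}{13}$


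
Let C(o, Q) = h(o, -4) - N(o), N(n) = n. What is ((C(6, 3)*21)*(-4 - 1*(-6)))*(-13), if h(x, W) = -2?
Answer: 4368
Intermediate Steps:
C(o, Q) = -2 - o
((C(6, 3)*21)*(-4 - 1*(-6)))*(-13) = (((-2 - 1*6)*21)*(-4 - 1*(-6)))*(-13) = (((-2 - 6)*21)*(-4 + 6))*(-13) = (-8*21*2)*(-13) = -168*2*(-13) = -336*(-13) = 4368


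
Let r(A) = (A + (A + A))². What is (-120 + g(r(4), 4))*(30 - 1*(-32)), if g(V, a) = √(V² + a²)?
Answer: -7440 + 248*√1297 ≈ 1491.4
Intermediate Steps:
r(A) = 9*A² (r(A) = (A + 2*A)² = (3*A)² = 9*A²)
(-120 + g(r(4), 4))*(30 - 1*(-32)) = (-120 + √((9*4²)² + 4²))*(30 - 1*(-32)) = (-120 + √((9*16)² + 16))*(30 + 32) = (-120 + √(144² + 16))*62 = (-120 + √(20736 + 16))*62 = (-120 + √20752)*62 = (-120 + 4*√1297)*62 = -7440 + 248*√1297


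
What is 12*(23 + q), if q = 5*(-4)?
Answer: 36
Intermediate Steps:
q = -20
12*(23 + q) = 12*(23 - 20) = 12*3 = 36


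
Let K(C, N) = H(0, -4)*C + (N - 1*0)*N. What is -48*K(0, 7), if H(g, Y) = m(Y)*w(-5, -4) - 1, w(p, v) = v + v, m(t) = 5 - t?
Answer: -2352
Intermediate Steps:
w(p, v) = 2*v
H(g, Y) = -41 + 8*Y (H(g, Y) = (5 - Y)*(2*(-4)) - 1 = (5 - Y)*(-8) - 1 = (-40 + 8*Y) - 1 = -41 + 8*Y)
K(C, N) = N² - 73*C (K(C, N) = (-41 + 8*(-4))*C + (N - 1*0)*N = (-41 - 32)*C + (N + 0)*N = -73*C + N*N = -73*C + N² = N² - 73*C)
-48*K(0, 7) = -48*(7² - 73*0) = -48*(49 + 0) = -48*49 = -2352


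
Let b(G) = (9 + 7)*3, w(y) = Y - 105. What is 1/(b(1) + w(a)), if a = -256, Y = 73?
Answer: 1/16 ≈ 0.062500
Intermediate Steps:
w(y) = -32 (w(y) = 73 - 105 = -32)
b(G) = 48 (b(G) = 16*3 = 48)
1/(b(1) + w(a)) = 1/(48 - 32) = 1/16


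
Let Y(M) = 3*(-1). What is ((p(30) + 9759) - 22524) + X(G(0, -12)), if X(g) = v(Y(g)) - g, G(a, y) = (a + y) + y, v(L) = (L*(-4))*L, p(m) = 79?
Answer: -12698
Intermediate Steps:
Y(M) = -3
v(L) = -4*L² (v(L) = (-4*L)*L = -4*L²)
G(a, y) = a + 2*y
X(g) = -36 - g (X(g) = -4*(-3)² - g = -4*9 - g = -36 - g)
((p(30) + 9759) - 22524) + X(G(0, -12)) = ((79 + 9759) - 22524) + (-36 - (0 + 2*(-12))) = (9838 - 22524) + (-36 - (0 - 24)) = -12686 + (-36 - 1*(-24)) = -12686 + (-36 + 24) = -12686 - 12 = -12698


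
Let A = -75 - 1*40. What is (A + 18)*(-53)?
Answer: 5141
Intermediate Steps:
A = -115 (A = -75 - 40 = -115)
(A + 18)*(-53) = (-115 + 18)*(-53) = -97*(-53) = 5141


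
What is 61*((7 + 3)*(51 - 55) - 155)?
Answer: -11895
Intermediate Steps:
61*((7 + 3)*(51 - 55) - 155) = 61*(10*(-4) - 155) = 61*(-40 - 155) = 61*(-195) = -11895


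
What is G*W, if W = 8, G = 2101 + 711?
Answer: 22496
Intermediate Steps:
G = 2812
G*W = 2812*8 = 22496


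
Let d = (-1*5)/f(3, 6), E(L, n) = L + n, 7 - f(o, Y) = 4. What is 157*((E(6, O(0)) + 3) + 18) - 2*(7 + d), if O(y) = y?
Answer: 12685/3 ≈ 4228.3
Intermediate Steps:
f(o, Y) = 3 (f(o, Y) = 7 - 1*4 = 7 - 4 = 3)
d = -5/3 (d = -1*5/3 = -5*⅓ = -5/3 ≈ -1.6667)
157*((E(6, O(0)) + 3) + 18) - 2*(7 + d) = 157*(((6 + 0) + 3) + 18) - 2*(7 - 5/3) = 157*((6 + 3) + 18) - 2*16/3 = 157*(9 + 18) - 32/3 = 157*27 - 32/3 = 4239 - 32/3 = 12685/3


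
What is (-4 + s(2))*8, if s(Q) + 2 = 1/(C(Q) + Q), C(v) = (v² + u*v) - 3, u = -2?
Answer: -56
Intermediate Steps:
C(v) = -3 + v² - 2*v (C(v) = (v² - 2*v) - 3 = -3 + v² - 2*v)
s(Q) = -2 + 1/(-3 + Q² - Q) (s(Q) = -2 + 1/((-3 + Q² - 2*Q) + Q) = -2 + 1/(-3 + Q² - Q))
(-4 + s(2))*8 = (-4 + (-7 - 2*2 + 2*2²)/(3 + 2 - 1*2²))*8 = (-4 + (-7 - 4 + 2*4)/(3 + 2 - 1*4))*8 = (-4 + (-7 - 4 + 8)/(3 + 2 - 4))*8 = (-4 - 3/1)*8 = (-4 + 1*(-3))*8 = (-4 - 3)*8 = -7*8 = -56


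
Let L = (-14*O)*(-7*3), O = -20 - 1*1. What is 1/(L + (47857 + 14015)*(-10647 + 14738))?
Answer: 1/253112178 ≈ 3.9508e-9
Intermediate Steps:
O = -21 (O = -20 - 1 = -21)
L = -6174 (L = (-14*(-21))*(-7*3) = 294*(-21) = -6174)
1/(L + (47857 + 14015)*(-10647 + 14738)) = 1/(-6174 + (47857 + 14015)*(-10647 + 14738)) = 1/(-6174 + 61872*4091) = 1/(-6174 + 253118352) = 1/253112178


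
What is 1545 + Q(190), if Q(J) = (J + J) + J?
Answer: 2115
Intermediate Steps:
Q(J) = 3*J (Q(J) = 2*J + J = 3*J)
1545 + Q(190) = 1545 + 3*190 = 1545 + 570 = 2115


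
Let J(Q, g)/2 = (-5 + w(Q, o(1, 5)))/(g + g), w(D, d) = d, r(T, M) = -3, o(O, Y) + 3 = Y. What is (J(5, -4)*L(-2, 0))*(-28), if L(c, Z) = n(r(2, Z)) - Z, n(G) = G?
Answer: 63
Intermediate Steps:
o(O, Y) = -3 + Y
L(c, Z) = -3 - Z
J(Q, g) = -3/g (J(Q, g) = 2*((-5 + (-3 + 5))/(g + g)) = 2*((-5 + 2)/((2*g))) = 2*(-3/(2*g)) = -3/g)
(J(5, -4)*L(-2, 0))*(-28) = ((-3/(-4))*(-3 - 1*0))*(-28) = ((-3*(-¼))*(-3 + 0))*(-28) = ((¾)*(-3))*(-28) = -9/4*(-28) = 63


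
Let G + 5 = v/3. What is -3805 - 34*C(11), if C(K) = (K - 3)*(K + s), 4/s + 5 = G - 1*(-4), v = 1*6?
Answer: -6525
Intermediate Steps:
v = 6
G = -3 (G = -5 + 6/3 = -5 + 6*(⅓) = -5 + 2 = -3)
s = -1 (s = 4/(-5 + (-3 - 1*(-4))) = 4/(-5 + (-3 + 4)) = 4/(-5 + 1) = 4/(-4) = 4*(-¼) = -1)
C(K) = (-1 + K)*(-3 + K) (C(K) = (K - 3)*(K - 1) = (-3 + K)*(-1 + K) = (-1 + K)*(-3 + K))
-3805 - 34*C(11) = -3805 - 34*(3 + 11² - 4*11) = -3805 - 34*(3 + 121 - 44) = -3805 - 34*80 = -3805 - 1*2720 = -3805 - 2720 = -6525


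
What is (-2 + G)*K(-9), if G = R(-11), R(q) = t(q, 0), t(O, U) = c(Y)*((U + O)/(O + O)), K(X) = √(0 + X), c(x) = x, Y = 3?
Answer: -3*I/2 ≈ -1.5*I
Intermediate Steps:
K(X) = √X
t(O, U) = 3*(O + U)/(2*O) (t(O, U) = 3*((U + O)/(O + O)) = 3*((O + U)/((2*O))) = 3*((O + U)*(1/(2*O))) = 3*((O + U)/(2*O)) = 3*(O + U)/(2*O))
R(q) = 3/2 (R(q) = 3*(q + 0)/(2*q) = 3*q/(2*q) = 3/2)
G = 3/2 ≈ 1.5000
(-2 + G)*K(-9) = (-2 + 3/2)*√(-9) = -3*I/2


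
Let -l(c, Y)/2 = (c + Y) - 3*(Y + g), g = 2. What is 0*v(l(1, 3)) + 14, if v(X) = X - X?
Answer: 14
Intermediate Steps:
l(c, Y) = 12 - 2*c + 4*Y (l(c, Y) = -2*((c + Y) - 3*(Y + 2)) = -2*((Y + c) - 3*(2 + Y)) = -2*((Y + c) + (-6 - 3*Y)) = -2*(-6 + c - 2*Y) = 12 - 2*c + 4*Y)
v(X) = 0
0*v(l(1, 3)) + 14 = 0*0 + 14 = 0 + 14 = 14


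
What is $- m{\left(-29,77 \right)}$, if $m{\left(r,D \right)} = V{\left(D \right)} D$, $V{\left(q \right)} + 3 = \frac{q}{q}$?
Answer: $154$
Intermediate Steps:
$V{\left(q \right)} = -2$ ($V{\left(q \right)} = -3 + \frac{q}{q} = -3 + 1 = -2$)
$m{\left(r,D \right)} = - 2 D$
$- m{\left(-29,77 \right)} = - \left(-2\right) 77 = \left(-1\right) \left(-154\right) = 154$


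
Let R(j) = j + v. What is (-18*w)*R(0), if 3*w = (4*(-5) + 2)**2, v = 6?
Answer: -11664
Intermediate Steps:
R(j) = 6 + j (R(j) = j + 6 = 6 + j)
w = 108 (w = (4*(-5) + 2)**2/3 = (-20 + 2)**2/3 = (1/3)*(-18)**2 = (1/3)*324 = 108)
(-18*w)*R(0) = (-18*108)*(6 + 0) = -1944*6 = -11664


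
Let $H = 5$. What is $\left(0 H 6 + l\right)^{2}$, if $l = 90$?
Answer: $8100$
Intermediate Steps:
$\left(0 H 6 + l\right)^{2} = \left(0 \cdot 5 \cdot 6 + 90\right)^{2} = \left(0 \cdot 6 + 90\right)^{2} = \left(0 + 90\right)^{2} = 90^{2} = 8100$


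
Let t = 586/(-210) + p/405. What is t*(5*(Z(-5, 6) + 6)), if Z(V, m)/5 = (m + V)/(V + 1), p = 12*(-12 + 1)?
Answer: -55955/756 ≈ -74.015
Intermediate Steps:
p = -132 (p = 12*(-11) = -132)
t = -589/189 (t = 586/(-210) - 132/405 = 586*(-1/210) - 132*1/405 = -293/105 - 44/135 = -589/189 ≈ -3.1164)
Z(V, m) = 5*(V + m)/(1 + V) (Z(V, m) = 5*((m + V)/(V + 1)) = 5*((V + m)/(1 + V)) = 5*(V + m)/(1 + V))
t*(5*(Z(-5, 6) + 6)) = -2945*(5*(-5 + 6)/(1 - 5) + 6)/189 = -2945*(5*1/(-4) + 6)/189 = -2945*(5*(-1/4)*1 + 6)/189 = -2945*(-5/4 + 6)/189 = -2945*19/(189*4) = -589/189*95/4 = -55955/756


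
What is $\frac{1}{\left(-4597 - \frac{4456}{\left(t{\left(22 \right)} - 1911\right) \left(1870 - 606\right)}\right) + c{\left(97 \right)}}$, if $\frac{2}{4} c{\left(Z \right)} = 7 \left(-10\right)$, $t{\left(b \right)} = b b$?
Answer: $- \frac{225466}{1068031885} \approx -0.0002111$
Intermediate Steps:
$t{\left(b \right)} = b^{2}$
$c{\left(Z \right)} = -140$ ($c{\left(Z \right)} = 2 \cdot 7 \left(-10\right) = 2 \left(-70\right) = -140$)
$\frac{1}{\left(-4597 - \frac{4456}{\left(t{\left(22 \right)} - 1911\right) \left(1870 - 606\right)}\right) + c{\left(97 \right)}} = \frac{1}{\left(-4597 - \frac{4456}{\left(22^{2} - 1911\right) \left(1870 - 606\right)}\right) - 140} = \frac{1}{\left(-4597 - \frac{4456}{\left(484 - 1911\right) 1264}\right) - 140} = \frac{1}{\left(-4597 - \frac{4456}{\left(-1427\right) 1264}\right) - 140} = \frac{1}{\left(-4597 - \frac{4456}{-1803728}\right) - 140} = \frac{1}{\left(-4597 - - \frac{557}{225466}\right) - 140} = \frac{1}{\left(-4597 + \frac{557}{225466}\right) - 140} = \frac{1}{- \frac{1036466645}{225466} - 140} = \frac{1}{- \frac{1068031885}{225466}} = - \frac{225466}{1068031885}$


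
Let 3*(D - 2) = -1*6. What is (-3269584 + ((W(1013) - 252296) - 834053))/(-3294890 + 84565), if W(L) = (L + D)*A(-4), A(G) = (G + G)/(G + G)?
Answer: 870984/642065 ≈ 1.3565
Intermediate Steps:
D = 0 (D = 2 + (-1*6)/3 = 2 + (⅓)*(-6) = 2 - 2 = 0)
A(G) = 1 (A(G) = (2*G)/((2*G)) = (2*G)*(1/(2*G)) = 1)
W(L) = L (W(L) = (L + 0)*1 = L*1 = L)
(-3269584 + ((W(1013) - 252296) - 834053))/(-3294890 + 84565) = (-3269584 + ((1013 - 252296) - 834053))/(-3294890 + 84565) = (-3269584 + (-251283 - 834053))/(-3210325) = (-3269584 - 1085336)*(-1/3210325) = -4354920*(-1/3210325) = 870984/642065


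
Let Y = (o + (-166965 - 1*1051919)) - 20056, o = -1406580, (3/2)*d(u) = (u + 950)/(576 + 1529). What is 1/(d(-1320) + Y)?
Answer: -1263/3341291908 ≈ -3.7800e-7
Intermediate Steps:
d(u) = 380/1263 + 2*u/6315 (d(u) = 2*((u + 950)/(576 + 1529))/3 = 2*((950 + u)/2105)/3 = 2*((950 + u)*(1/2105))/3 = 2*(190/421 + u/2105)/3 = 380/1263 + 2*u/6315)
Y = -2645520 (Y = (-1406580 + (-166965 - 1*1051919)) - 20056 = (-1406580 + (-166965 - 1051919)) - 20056 = (-1406580 - 1218884) - 20056 = -2625464 - 20056 = -2645520)
1/(d(-1320) + Y) = 1/((380/1263 + (2/6315)*(-1320)) - 2645520) = 1/((380/1263 - 176/421) - 2645520) = 1/(-148/1263 - 2645520) = 1/(-3341291908/1263) = -1263/3341291908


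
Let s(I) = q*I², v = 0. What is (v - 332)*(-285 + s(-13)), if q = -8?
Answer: 543484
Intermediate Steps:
s(I) = -8*I²
(v - 332)*(-285 + s(-13)) = (0 - 332)*(-285 - 8*(-13)²) = -332*(-285 - 8*169) = -332*(-285 - 1352) = -332*(-1637) = 543484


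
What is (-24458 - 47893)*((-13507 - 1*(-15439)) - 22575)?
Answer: 1493541693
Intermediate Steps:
(-24458 - 47893)*((-13507 - 1*(-15439)) - 22575) = -72351*((-13507 + 15439) - 22575) = -72351*(1932 - 22575) = -72351*(-20643) = 1493541693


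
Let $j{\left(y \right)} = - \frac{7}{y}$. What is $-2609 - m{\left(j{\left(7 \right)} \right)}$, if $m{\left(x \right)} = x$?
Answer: $-2608$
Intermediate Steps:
$-2609 - m{\left(j{\left(7 \right)} \right)} = -2609 - - \frac{7}{7} = -2609 - \left(-7\right) \frac{1}{7} = -2609 - -1 = -2609 + 1 = -2608$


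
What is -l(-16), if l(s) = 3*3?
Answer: -9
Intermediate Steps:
l(s) = 9
-l(-16) = -1*9 = -9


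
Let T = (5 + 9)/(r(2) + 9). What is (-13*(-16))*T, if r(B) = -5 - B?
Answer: 1456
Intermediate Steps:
T = 7 (T = (5 + 9)/((-5 - 1*2) + 9) = 14/((-5 - 2) + 9) = 14/(-7 + 9) = 14/2 = 14*(1/2) = 7)
(-13*(-16))*T = -13*(-16)*7 = 208*7 = 1456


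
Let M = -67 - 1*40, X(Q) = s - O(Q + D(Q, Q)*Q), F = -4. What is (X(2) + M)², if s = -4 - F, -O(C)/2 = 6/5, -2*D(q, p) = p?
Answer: 273529/25 ≈ 10941.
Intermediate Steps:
D(q, p) = -p/2
O(C) = -12/5
s = 0 (s = -4 - 1*(-4) = -4 + 4 = 0)
X(Q) = 12/5 (X(Q) = 0 - 1*(-12/5) = 0 + 12/5 = 12/5)
M = -107 (M = -67 - 40 = -107)
(X(2) + M)² = (12/5 - 107)² = (-523/5)² = 273529/25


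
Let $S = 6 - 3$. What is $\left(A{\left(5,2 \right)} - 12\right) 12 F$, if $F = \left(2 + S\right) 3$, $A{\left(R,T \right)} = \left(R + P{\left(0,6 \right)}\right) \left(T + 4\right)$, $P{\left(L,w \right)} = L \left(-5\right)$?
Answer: $3240$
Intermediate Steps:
$S = 3$ ($S = 6 - 3 = 3$)
$P{\left(L,w \right)} = - 5 L$
$A{\left(R,T \right)} = R \left(4 + T\right)$ ($A{\left(R,T \right)} = \left(R - 0\right) \left(T + 4\right) = \left(R + 0\right) \left(4 + T\right) = R \left(4 + T\right)$)
$F = 15$ ($F = \left(2 + 3\right) 3 = 5 \cdot 3 = 15$)
$\left(A{\left(5,2 \right)} - 12\right) 12 F = \left(5 \left(4 + 2\right) - 12\right) 12 \cdot 15 = \left(5 \cdot 6 - 12\right) 12 \cdot 15 = \left(30 - 12\right) 12 \cdot 15 = 18 \cdot 12 \cdot 15 = 216 \cdot 15 = 3240$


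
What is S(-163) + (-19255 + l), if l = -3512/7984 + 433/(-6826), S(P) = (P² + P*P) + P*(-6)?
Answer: 59370458720/1703087 ≈ 34861.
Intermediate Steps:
S(P) = -6*P + 2*P² (S(P) = (P² + P²) - 6*P = 2*P² - 6*P = -6*P + 2*P²)
l = -857187/1703087 (l = -3512*1/7984 + 433*(-1/6826) = -439/998 - 433/6826 = -857187/1703087 ≈ -0.50331)
S(-163) + (-19255 + l) = 2*(-163)*(-3 - 163) + (-19255 - 857187/1703087) = 2*(-163)*(-166) - 32793797372/1703087 = 54116 - 32793797372/1703087 = 59370458720/1703087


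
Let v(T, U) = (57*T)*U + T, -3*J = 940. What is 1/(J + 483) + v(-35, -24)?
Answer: 24353108/509 ≈ 47845.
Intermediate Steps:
J = -940/3 (J = -⅓*940 = -940/3 ≈ -313.33)
v(T, U) = T + 57*T*U (v(T, U) = 57*T*U + T = T + 57*T*U)
1/(J + 483) + v(-35, -24) = 1/(-940/3 + 483) - 35*(1 + 57*(-24)) = 1/(509/3) - 35*(1 - 1368) = 3/509 - 35*(-1367) = 3/509 + 47845 = 24353108/509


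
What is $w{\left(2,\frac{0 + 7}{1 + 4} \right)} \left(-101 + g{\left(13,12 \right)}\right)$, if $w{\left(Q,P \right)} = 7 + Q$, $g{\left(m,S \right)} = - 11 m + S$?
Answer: $-2088$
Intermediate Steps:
$g{\left(m,S \right)} = S - 11 m$
$w{\left(2,\frac{0 + 7}{1 + 4} \right)} \left(-101 + g{\left(13,12 \right)}\right) = \left(7 + 2\right) \left(-101 + \left(12 - 143\right)\right) = 9 \left(-101 + \left(12 - 143\right)\right) = 9 \left(-101 - 131\right) = 9 \left(-232\right) = -2088$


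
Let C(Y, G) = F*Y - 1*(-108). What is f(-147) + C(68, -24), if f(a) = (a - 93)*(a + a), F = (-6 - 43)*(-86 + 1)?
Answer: 353888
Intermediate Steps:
F = 4165 (F = -49*(-85) = 4165)
C(Y, G) = 108 + 4165*Y (C(Y, G) = 4165*Y - 1*(-108) = 4165*Y + 108 = 108 + 4165*Y)
f(a) = 2*a*(-93 + a) (f(a) = (-93 + a)*(2*a) = 2*a*(-93 + a))
f(-147) + C(68, -24) = 2*(-147)*(-93 - 147) + (108 + 4165*68) = 2*(-147)*(-240) + (108 + 283220) = 70560 + 283328 = 353888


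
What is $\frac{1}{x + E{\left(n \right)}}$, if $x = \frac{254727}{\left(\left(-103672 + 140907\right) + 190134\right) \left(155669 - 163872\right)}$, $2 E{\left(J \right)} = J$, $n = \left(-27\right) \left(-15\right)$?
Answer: $\frac{3730215814}{755368192881} \approx 0.0049383$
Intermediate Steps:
$n = 405$
$E{\left(J \right)} = \frac{J}{2}$
$x = - \frac{254727}{1865107907}$ ($x = \frac{254727}{\left(37235 + 190134\right) \left(-8203\right)} = \frac{254727}{227369 \left(-8203\right)} = \frac{254727}{-1865107907} = 254727 \left(- \frac{1}{1865107907}\right) = - \frac{254727}{1865107907} \approx -0.00013657$)
$\frac{1}{x + E{\left(n \right)}} = \frac{1}{- \frac{254727}{1865107907} + \frac{1}{2} \cdot 405} = \frac{1}{- \frac{254727}{1865107907} + \frac{405}{2}} = \frac{1}{\frac{755368192881}{3730215814}} = \frac{3730215814}{755368192881}$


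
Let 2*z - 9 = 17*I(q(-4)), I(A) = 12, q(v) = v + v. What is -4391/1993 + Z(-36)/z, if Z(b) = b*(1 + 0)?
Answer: -359593/141503 ≈ -2.5412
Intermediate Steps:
q(v) = 2*v
Z(b) = b (Z(b) = b*1 = b)
z = 213/2 (z = 9/2 + (17*12)/2 = 9/2 + (1/2)*204 = 9/2 + 102 = 213/2 ≈ 106.50)
-4391/1993 + Z(-36)/z = -4391/1993 - 36/213/2 = -4391*1/1993 - 36*2/213 = -4391/1993 - 24/71 = -359593/141503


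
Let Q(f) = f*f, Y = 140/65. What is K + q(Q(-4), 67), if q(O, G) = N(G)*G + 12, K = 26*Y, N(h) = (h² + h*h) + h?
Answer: 606083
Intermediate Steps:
Y = 28/13 (Y = 140*(1/65) = 28/13 ≈ 2.1538)
N(h) = h + 2*h² (N(h) = (h² + h²) + h = 2*h² + h = h + 2*h²)
K = 56 (K = 26*(28/13) = 56)
Q(f) = f²
q(O, G) = 12 + G²*(1 + 2*G) (q(O, G) = (G*(1 + 2*G))*G + 12 = G²*(1 + 2*G) + 12 = 12 + G²*(1 + 2*G))
K + q(Q(-4), 67) = 56 + (12 + 67²*(1 + 2*67)) = 56 + (12 + 4489*(1 + 134)) = 56 + (12 + 4489*135) = 56 + (12 + 606015) = 56 + 606027 = 606083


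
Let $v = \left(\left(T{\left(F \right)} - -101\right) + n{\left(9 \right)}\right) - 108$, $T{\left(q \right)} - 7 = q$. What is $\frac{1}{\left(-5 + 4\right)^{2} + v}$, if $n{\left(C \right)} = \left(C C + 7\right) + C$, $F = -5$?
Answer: $\frac{1}{93} \approx 0.010753$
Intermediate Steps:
$T{\left(q \right)} = 7 + q$
$n{\left(C \right)} = 7 + C + C^{2}$ ($n{\left(C \right)} = \left(C^{2} + 7\right) + C = \left(7 + C^{2}\right) + C = 7 + C + C^{2}$)
$v = 92$ ($v = \left(\left(\left(7 - 5\right) - -101\right) + \left(7 + 9 + 9^{2}\right)\right) - 108 = \left(\left(2 + 101\right) + \left(7 + 9 + 81\right)\right) - 108 = \left(103 + 97\right) - 108 = 200 - 108 = 92$)
$\frac{1}{\left(-5 + 4\right)^{2} + v} = \frac{1}{\left(-5 + 4\right)^{2} + 92} = \frac{1}{\left(-1\right)^{2} + 92} = \frac{1}{1 + 92} = \frac{1}{93}$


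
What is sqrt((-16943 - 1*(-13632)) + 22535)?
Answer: 6*sqrt(534) ≈ 138.65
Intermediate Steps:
sqrt((-16943 - 1*(-13632)) + 22535) = sqrt((-16943 + 13632) + 22535) = sqrt(-3311 + 22535) = sqrt(19224) = 6*sqrt(534)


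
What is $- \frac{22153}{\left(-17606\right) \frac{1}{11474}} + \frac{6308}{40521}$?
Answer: $\frac{5149940776805}{356706363} \approx 14437.0$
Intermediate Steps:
$- \frac{22153}{\left(-17606\right) \frac{1}{11474}} + \frac{6308}{40521} = - \frac{22153}{\left(-17606\right) \frac{1}{11474}} + 6308 \cdot \frac{1}{40521} = - \frac{22153}{- \frac{8803}{5737}} + \frac{6308}{40521} = \left(-22153\right) \left(- \frac{5737}{8803}\right) + \frac{6308}{40521} = \frac{127091761}{8803} + \frac{6308}{40521} = \frac{5149940776805}{356706363}$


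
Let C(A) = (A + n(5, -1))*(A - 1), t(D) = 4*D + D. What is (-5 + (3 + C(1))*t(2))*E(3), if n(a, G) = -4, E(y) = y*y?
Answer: 225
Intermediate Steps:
E(y) = y²
t(D) = 5*D
C(A) = (-1 + A)*(-4 + A) (C(A) = (A - 4)*(A - 1) = (-4 + A)*(-1 + A) = (-1 + A)*(-4 + A))
(-5 + (3 + C(1))*t(2))*E(3) = (-5 + (3 + (4 + 1² - 5*1))*(5*2))*3² = (-5 + (3 + (4 + 1 - 5))*10)*9 = (-5 + (3 + 0)*10)*9 = (-5 + 3*10)*9 = (-5 + 30)*9 = 25*9 = 225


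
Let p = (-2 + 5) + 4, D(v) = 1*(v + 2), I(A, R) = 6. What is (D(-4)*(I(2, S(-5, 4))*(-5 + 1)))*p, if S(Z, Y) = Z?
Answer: 336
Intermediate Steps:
D(v) = 2 + v (D(v) = 1*(2 + v) = 2 + v)
p = 7 (p = 3 + 4 = 7)
(D(-4)*(I(2, S(-5, 4))*(-5 + 1)))*p = ((2 - 4)*(6*(-5 + 1)))*7 = -12*(-4)*7 = -2*(-24)*7 = 48*7 = 336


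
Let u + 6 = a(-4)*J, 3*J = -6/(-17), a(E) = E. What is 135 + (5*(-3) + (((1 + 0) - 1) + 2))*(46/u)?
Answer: 12508/55 ≈ 227.42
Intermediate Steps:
J = 2/17 (J = (-6/(-17))/3 = (-6*(-1/17))/3 = (⅓)*(6/17) = 2/17 ≈ 0.11765)
u = -110/17 (u = -6 - 4*2/17 = -6 - 8/17 = -110/17 ≈ -6.4706)
135 + (5*(-3) + (((1 + 0) - 1) + 2))*(46/u) = 135 + (5*(-3) + (((1 + 0) - 1) + 2))*(46/(-110/17)) = 135 + (-15 + ((1 - 1) + 2))*(46*(-17/110)) = 135 + (-15 + (0 + 2))*(-391/55) = 135 + (-15 + 2)*(-391/55) = 135 - 13*(-391/55) = 135 + 5083/55 = 12508/55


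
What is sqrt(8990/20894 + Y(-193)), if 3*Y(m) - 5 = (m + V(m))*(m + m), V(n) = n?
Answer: 2*sqrt(1410170097)/337 ≈ 222.86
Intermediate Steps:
Y(m) = 5/3 + 4*m**2/3 (Y(m) = 5/3 + ((m + m)*(m + m))/3 = 5/3 + ((2*m)*(2*m))/3 = 5/3 + (4*m**2)/3 = 5/3 + 4*m**2/3)
sqrt(8990/20894 + Y(-193)) = sqrt(8990/20894 + (5/3 + (4/3)*(-193)**2)) = sqrt(8990*(1/20894) + (5/3 + (4/3)*37249)) = sqrt(145/337 + (5/3 + 148996/3)) = sqrt(145/337 + 49667) = sqrt(16737924/337) = 2*sqrt(1410170097)/337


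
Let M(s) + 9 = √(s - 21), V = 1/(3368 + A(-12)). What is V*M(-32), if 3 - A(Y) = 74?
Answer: -3/1099 + I*√53/3297 ≈ -0.0027298 + 0.0022081*I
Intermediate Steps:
A(Y) = -71 (A(Y) = 3 - 1*74 = 3 - 74 = -71)
V = 1/3297 (V = 1/(3368 - 71) = 1/3297 ≈ 0.00030331)
M(s) = -9 + √(-21 + s) (M(s) = -9 + √(s - 21) = -9 + √(-21 + s))
V*M(-32) = (-9 + √(-21 - 32))/3297 = (-9 + √(-53))/3297 = (-9 + I*√53)/3297 = -3/1099 + I*√53/3297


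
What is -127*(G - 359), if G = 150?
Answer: 26543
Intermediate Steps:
-127*(G - 359) = -127*(150 - 359) = -127*(-209) = 26543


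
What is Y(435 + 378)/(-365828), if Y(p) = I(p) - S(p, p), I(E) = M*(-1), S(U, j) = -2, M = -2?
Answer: -1/91457 ≈ -1.0934e-5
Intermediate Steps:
I(E) = 2 (I(E) = -2*(-1) = 2)
Y(p) = 4 (Y(p) = 2 - 1*(-2) = 2 + 2 = 4)
Y(435 + 378)/(-365828) = 4/(-365828) = 4*(-1/365828) = -1/91457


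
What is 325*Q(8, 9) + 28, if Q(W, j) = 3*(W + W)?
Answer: 15628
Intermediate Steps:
Q(W, j) = 6*W (Q(W, j) = 3*(2*W) = 6*W)
325*Q(8, 9) + 28 = 325*(6*8) + 28 = 325*48 + 28 = 15600 + 28 = 15628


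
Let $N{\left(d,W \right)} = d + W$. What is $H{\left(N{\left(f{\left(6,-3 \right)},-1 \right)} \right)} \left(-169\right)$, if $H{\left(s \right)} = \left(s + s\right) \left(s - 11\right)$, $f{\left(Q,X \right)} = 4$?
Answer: $8112$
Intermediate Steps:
$N{\left(d,W \right)} = W + d$
$H{\left(s \right)} = 2 s \left(-11 + s\right)$
$H{\left(N{\left(f{\left(6,-3 \right)},-1 \right)} \right)} \left(-169\right) = 2 \left(-1 + 4\right) \left(-11 + \left(-1 + 4\right)\right) \left(-169\right) = 2 \cdot 3 \left(-11 + 3\right) \left(-169\right) = 2 \cdot 3 \left(-8\right) \left(-169\right) = \left(-48\right) \left(-169\right) = 8112$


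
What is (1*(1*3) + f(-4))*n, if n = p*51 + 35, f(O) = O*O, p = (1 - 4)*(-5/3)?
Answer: 5510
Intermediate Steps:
p = 5 (p = -(-15)/3 = -3*(-5/3) = 5)
f(O) = O**2
n = 290 (n = 5*51 + 35 = 255 + 35 = 290)
(1*(1*3) + f(-4))*n = (1*(1*3) + (-4)**2)*290 = (1*3 + 16)*290 = (3 + 16)*290 = 19*290 = 5510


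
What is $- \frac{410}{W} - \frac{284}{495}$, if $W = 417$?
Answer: $- \frac{107126}{68805} \approx -1.557$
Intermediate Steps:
$- \frac{410}{W} - \frac{284}{495} = - \frac{410}{417} - \frac{284}{495} = - \frac{107126}{68805}$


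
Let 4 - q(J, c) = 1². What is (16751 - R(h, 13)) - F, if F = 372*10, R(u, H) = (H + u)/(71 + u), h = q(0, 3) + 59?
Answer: 1733048/133 ≈ 13030.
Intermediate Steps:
q(J, c) = 3 (q(J, c) = 4 - 1*1² = 4 - 1*1 = 4 - 1 = 3)
h = 62 (h = 3 + 59 = 62)
R(u, H) = (H + u)/(71 + u)
F = 3720
(16751 - R(h, 13)) - F = (16751 - (13 + 62)/(71 + 62)) - 1*3720 = (16751 - 75/133) - 3720 = 2227808/133 - 3720 = 1733048/133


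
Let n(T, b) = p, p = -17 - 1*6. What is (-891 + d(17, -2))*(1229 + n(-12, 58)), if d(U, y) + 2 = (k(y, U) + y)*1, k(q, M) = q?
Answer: -1081782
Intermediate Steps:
p = -23 (p = -17 - 6 = -23)
n(T, b) = -23
d(U, y) = -2 + 2*y (d(U, y) = -2 + (y + y)*1 = -2 + (2*y)*1 = -2 + 2*y)
(-891 + d(17, -2))*(1229 + n(-12, 58)) = (-891 + (-2 + 2*(-2)))*(1229 - 23) = (-891 + (-2 - 4))*1206 = (-891 - 6)*1206 = -897*1206 = -1081782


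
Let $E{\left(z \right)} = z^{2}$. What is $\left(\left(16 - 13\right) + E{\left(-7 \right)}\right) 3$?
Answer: $156$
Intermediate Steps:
$\left(\left(16 - 13\right) + E{\left(-7 \right)}\right) 3 = \left(\left(16 - 13\right) + \left(-7\right)^{2}\right) 3 = \left(\left(16 - 13\right) + 49\right) 3 = \left(3 + 49\right) 3 = 52 \cdot 3 = 156$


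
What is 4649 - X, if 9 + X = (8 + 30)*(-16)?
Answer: 5266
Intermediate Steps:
X = -617 (X = -9 + (8 + 30)*(-16) = -9 + 38*(-16) = -9 - 608 = -617)
4649 - X = 4649 - 1*(-617) = 4649 + 617 = 5266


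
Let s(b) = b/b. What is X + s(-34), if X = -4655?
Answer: -4654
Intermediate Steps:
s(b) = 1
X + s(-34) = -4655 + 1 = -4654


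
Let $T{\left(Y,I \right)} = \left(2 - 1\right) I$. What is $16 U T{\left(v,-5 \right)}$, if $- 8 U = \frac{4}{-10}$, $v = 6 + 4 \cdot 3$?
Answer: $-4$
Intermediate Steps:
$v = 18$ ($v = 6 + 12 = 18$)
$T{\left(Y,I \right)} = I$ ($T{\left(Y,I \right)} = 1 I = I$)
$U = \frac{1}{20}$ ($U = - \frac{4 \frac{1}{-10}}{8} = - \frac{4 \left(- \frac{1}{10}\right)}{8} = \left(- \frac{1}{8}\right) \left(- \frac{2}{5}\right) = \frac{1}{20} \approx 0.05$)
$16 U T{\left(v,-5 \right)} = 16 \cdot \frac{1}{20} \left(-5\right) = \frac{4}{5} \left(-5\right) = -4$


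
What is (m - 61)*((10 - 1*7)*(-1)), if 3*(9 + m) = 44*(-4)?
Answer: 386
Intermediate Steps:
m = -203/3 (m = -9 + (44*(-4))/3 = -9 + (⅓)*(-176) = -9 - 176/3 = -203/3 ≈ -67.667)
(m - 61)*((10 - 1*7)*(-1)) = (-203/3 - 61)*((10 - 1*7)*(-1)) = -386*(10 - 7)*(-1)/3 = -386*(-1) = -386/3*(-3) = 386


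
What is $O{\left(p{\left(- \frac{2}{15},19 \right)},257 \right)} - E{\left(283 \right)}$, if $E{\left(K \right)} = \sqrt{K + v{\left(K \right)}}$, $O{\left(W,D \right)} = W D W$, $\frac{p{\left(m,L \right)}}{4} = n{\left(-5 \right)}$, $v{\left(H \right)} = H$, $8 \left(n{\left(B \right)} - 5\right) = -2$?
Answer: $92777 - \sqrt{566} \approx 92753.0$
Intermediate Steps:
$n{\left(B \right)} = \frac{19}{4}$ ($n{\left(B \right)} = 5 + \frac{1}{8} \left(-2\right) = 5 - \frac{1}{4} = \frac{19}{4}$)
$p{\left(m,L \right)} = 19$ ($p{\left(m,L \right)} = 4 \cdot \frac{19}{4} = 19$)
$O{\left(W,D \right)} = D W^{2}$ ($O{\left(W,D \right)} = D W W = D W^{2}$)
$E{\left(K \right)} = \sqrt{2} \sqrt{K}$ ($E{\left(K \right)} = \sqrt{K + K} = \sqrt{2 K} = \sqrt{2} \sqrt{K}$)
$O{\left(p{\left(- \frac{2}{15},19 \right)},257 \right)} - E{\left(283 \right)} = 257 \cdot 19^{2} - \sqrt{2} \sqrt{283} = 257 \cdot 361 - \sqrt{566} = 92777 - \sqrt{566}$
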